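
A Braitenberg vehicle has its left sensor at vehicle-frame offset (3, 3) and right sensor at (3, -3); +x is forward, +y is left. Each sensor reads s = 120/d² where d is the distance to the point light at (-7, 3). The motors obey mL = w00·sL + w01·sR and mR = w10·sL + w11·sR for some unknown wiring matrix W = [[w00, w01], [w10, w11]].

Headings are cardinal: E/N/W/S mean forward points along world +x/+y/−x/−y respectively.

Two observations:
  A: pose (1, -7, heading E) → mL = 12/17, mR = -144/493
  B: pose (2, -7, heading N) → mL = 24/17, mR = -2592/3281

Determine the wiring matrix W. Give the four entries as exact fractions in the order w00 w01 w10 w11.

1 0 -1 1

obs A: pose=(1,-7,E) → sL=12/17, sR=12/29, mL=12/17, mR=-144/493
obs B: pose=(2,-7,N) → sL=24/17, sR=120/193, mL=24/17, mR=-2592/3281
sensor matrix S = [[12/17, 12/29], [24/17, 120/193]]; det S = -13824/95149
solve [mL_A; mL_B] = S·[w00; w01] and [mR_A; mR_B] = S·[w10; w11]:
  w00 = 1, w01 = 0, w10 = -1, w11 = 1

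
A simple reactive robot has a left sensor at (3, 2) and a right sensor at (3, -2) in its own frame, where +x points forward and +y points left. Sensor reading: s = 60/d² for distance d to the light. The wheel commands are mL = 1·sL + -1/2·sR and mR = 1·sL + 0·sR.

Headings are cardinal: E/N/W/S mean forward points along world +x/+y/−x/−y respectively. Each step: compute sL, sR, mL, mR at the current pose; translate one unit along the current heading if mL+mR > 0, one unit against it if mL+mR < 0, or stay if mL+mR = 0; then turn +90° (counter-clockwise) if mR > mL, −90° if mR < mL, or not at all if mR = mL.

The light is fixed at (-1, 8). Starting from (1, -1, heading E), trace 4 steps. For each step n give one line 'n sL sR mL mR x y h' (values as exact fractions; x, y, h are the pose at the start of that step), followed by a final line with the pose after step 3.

0 30/37 30/73 1635/2701 30/37 1 -1 E
1 60/37 60/61 2550/2257 60/37 2 -1 N
2 3/5 5/3 -7/30 3/5 2 0 W
3 60/137 60/121 3150/16577 60/137 1 0 S
final 1 -1 E

n=0: pose=(1,-1,E); sL=30/37, sR=30/73; mL=1635/2701, mR=30/37; mL+mR=3825/2701 → advance +1; mR−mL=15/73 → turn +1·90°
n=1: pose=(2,-1,N); sL=60/37, sR=60/61; mL=2550/2257, mR=60/37; mL+mR=6210/2257 → advance +1; mR−mL=30/61 → turn +1·90°
n=2: pose=(2,0,W); sL=3/5, sR=5/3; mL=-7/30, mR=3/5; mL+mR=11/30 → advance +1; mR−mL=5/6 → turn +1·90°
n=3: pose=(1,0,S); sL=60/137, sR=60/121; mL=3150/16577, mR=60/137; mL+mR=10410/16577 → advance +1; mR−mL=30/121 → turn +1·90°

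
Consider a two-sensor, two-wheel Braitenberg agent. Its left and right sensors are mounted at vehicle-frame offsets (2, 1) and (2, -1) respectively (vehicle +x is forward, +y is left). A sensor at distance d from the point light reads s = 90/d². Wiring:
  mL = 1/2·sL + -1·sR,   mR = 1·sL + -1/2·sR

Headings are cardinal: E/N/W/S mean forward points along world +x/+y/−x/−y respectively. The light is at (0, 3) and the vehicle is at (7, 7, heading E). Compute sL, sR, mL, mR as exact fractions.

left sensor world pos  = (9, 8); dL² = 106
right sensor world pos = (9, 6); dR² = 90
sL = 90/106 = 45/53
sR = 90/90 = 1
mL = 1/2·sL + -1·sR = -61/106
mR = 1·sL + -1/2·sR = 37/106

45/53 1 -61/106 37/106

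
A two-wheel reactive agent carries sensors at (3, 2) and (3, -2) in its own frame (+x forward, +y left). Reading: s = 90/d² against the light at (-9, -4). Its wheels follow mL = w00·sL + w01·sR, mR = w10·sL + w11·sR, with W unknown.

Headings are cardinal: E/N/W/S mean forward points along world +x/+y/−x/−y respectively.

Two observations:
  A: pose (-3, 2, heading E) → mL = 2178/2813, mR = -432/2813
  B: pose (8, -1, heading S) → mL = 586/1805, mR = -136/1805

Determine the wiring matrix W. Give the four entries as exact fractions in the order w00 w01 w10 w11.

obs A: pose=(-3,2,E) → sL=18/29, sR=90/97, mL=2178/2813, mR=-432/2813
obs B: pose=(8,-1,S) → sL=90/361, sR=2/5, mL=586/1805, mR=-136/1805
sensor matrix S = [[18/29, 90/97], [90/361, 2/5]]; det S = 86112/5077465
solve [mL_A; mL_B] = S·[w00; w01] and [mR_A; mR_B] = S·[w10; w11]:
  w00 = 1/2, w01 = 1/2, w10 = 1/2, w11 = -1/2

1/2 1/2 1/2 -1/2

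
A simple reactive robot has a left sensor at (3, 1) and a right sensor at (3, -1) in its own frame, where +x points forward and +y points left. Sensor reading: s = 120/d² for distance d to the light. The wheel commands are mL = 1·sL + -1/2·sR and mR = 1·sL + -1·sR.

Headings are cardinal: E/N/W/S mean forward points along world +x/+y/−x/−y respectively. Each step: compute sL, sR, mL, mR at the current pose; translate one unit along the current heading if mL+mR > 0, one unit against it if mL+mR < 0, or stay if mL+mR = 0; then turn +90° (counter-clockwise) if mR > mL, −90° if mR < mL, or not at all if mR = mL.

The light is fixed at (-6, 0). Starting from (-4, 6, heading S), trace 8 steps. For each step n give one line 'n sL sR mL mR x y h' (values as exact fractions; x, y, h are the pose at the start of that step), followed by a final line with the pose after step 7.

0 20/3 12 2/3 -16/3 -4 6 S
1 120/37 24/13 1116/481 672/481 -4 7 W
2 6/5 15/13 81/130 3/65 -5 7 N
3 120/97 24/13 396/1261 -768/1261 -5 8 E
4 60/13 60/13 30/13 0 -6 8 S
5 8/3 120/73 404/219 224/219 -6 7 W
6 15/13 6/5 36/65 -3/65 -7 7 N
7 24/17 120/53 252/901 -768/901 -7 8 E
final -8 8 S

n=0: pose=(-4,6,S); sL=20/3, sR=12; mL=2/3, mR=-16/3; mL+mR=-14/3 → advance -1; mR−mL=-6 → turn -1·90°
n=1: pose=(-4,7,W); sL=120/37, sR=24/13; mL=1116/481, mR=672/481; mL+mR=1788/481 → advance +1; mR−mL=-12/13 → turn -1·90°
n=2: pose=(-5,7,N); sL=6/5, sR=15/13; mL=81/130, mR=3/65; mL+mR=87/130 → advance +1; mR−mL=-15/26 → turn -1·90°
n=3: pose=(-5,8,E); sL=120/97, sR=24/13; mL=396/1261, mR=-768/1261; mL+mR=-372/1261 → advance -1; mR−mL=-12/13 → turn -1·90°
n=4: pose=(-6,8,S); sL=60/13, sR=60/13; mL=30/13, mR=0; mL+mR=30/13 → advance +1; mR−mL=-30/13 → turn -1·90°
n=5: pose=(-6,7,W); sL=8/3, sR=120/73; mL=404/219, mR=224/219; mL+mR=628/219 → advance +1; mR−mL=-60/73 → turn -1·90°
n=6: pose=(-7,7,N); sL=15/13, sR=6/5; mL=36/65, mR=-3/65; mL+mR=33/65 → advance +1; mR−mL=-3/5 → turn -1·90°
n=7: pose=(-7,8,E); sL=24/17, sR=120/53; mL=252/901, mR=-768/901; mL+mR=-516/901 → advance -1; mR−mL=-60/53 → turn -1·90°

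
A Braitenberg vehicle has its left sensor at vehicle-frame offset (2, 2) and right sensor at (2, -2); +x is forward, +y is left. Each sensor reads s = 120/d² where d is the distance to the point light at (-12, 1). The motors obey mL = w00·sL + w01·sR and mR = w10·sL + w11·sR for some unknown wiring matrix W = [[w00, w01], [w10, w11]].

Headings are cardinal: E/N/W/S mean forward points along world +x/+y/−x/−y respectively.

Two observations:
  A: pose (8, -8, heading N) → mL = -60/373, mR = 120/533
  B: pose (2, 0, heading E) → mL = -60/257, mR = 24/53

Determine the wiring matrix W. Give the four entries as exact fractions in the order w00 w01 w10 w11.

obs A: pose=(8,-8,N) → sL=120/373, sR=120/533, mL=-60/373, mR=120/533
obs B: pose=(2,0,E) → sL=120/257, sR=24/53, mL=-60/257, mR=24/53
sensor matrix S = [[120/373, 120/533], [120/257, 24/53]]; det S = 109831680/2707977389
solve [mL_A; mL_B] = S·[w00; w01] and [mR_A; mR_B] = S·[w10; w11]:
  w00 = -1/2, w01 = 0, w10 = 0, w11 = 1

-1/2 0 0 1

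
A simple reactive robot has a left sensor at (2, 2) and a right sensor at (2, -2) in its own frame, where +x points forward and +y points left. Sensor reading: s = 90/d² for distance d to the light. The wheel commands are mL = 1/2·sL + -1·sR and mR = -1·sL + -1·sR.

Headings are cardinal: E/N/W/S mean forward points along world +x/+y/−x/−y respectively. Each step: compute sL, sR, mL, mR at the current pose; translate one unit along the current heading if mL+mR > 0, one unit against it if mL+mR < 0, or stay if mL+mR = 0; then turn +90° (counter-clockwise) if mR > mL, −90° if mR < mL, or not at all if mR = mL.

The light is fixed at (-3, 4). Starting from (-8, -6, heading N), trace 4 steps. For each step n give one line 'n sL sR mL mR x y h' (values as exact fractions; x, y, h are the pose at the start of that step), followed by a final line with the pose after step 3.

0 90/113 90/73 -6885/8249 -16740/8249 -8 -6 N
1 1 45/89 -1/178 -134/89 -8 -7 E
2 18/37 90/233 -1233/8621 -7524/8621 -9 -7 S
3 45/104 45/64 -405/832 -945/832 -9 -6 W
final -8 -6 N

n=0: pose=(-8,-6,N); sL=90/113, sR=90/73; mL=-6885/8249, mR=-16740/8249; mL+mR=-23625/8249 → advance -1; mR−mL=-135/113 → turn -1·90°
n=1: pose=(-8,-7,E); sL=1, sR=45/89; mL=-1/178, mR=-134/89; mL+mR=-269/178 → advance -1; mR−mL=-3/2 → turn -1·90°
n=2: pose=(-9,-7,S); sL=18/37, sR=90/233; mL=-1233/8621, mR=-7524/8621; mL+mR=-8757/8621 → advance -1; mR−mL=-27/37 → turn -1·90°
n=3: pose=(-9,-6,W); sL=45/104, sR=45/64; mL=-405/832, mR=-945/832; mL+mR=-675/416 → advance -1; mR−mL=-135/208 → turn -1·90°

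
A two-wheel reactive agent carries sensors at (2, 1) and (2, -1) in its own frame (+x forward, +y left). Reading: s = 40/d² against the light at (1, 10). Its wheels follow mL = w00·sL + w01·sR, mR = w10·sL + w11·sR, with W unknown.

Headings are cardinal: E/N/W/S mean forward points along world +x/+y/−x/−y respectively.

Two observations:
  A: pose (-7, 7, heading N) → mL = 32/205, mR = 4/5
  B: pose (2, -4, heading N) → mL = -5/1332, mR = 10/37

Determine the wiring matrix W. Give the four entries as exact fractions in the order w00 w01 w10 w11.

obs A: pose=(-7,7,N) → sL=20/41, sR=4/5, mL=32/205, mR=4/5
obs B: pose=(2,-4,N) → sL=5/18, sR=10/37, mL=-5/1332, mR=10/37
sensor matrix S = [[20/41, 4/5], [5/18, 10/37]]; det S = -1234/13653
solve [mL_A; mL_B] = S·[w00; w01] and [mR_A; mR_B] = S·[w10; w11]:
  w00 = -1/2, w01 = 1/2, w10 = 0, w11 = 1

-1/2 1/2 0 1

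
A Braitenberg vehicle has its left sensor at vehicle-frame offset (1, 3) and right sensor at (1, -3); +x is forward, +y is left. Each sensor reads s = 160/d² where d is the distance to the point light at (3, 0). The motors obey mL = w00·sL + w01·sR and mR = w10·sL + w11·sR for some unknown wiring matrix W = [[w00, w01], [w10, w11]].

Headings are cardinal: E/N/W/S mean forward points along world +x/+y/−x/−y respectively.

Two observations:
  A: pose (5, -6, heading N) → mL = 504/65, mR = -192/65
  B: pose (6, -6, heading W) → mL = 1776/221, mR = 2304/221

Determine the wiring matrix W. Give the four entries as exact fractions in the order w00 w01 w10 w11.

obs A: pose=(5,-6,N) → sL=80/13, sR=16/5, mL=504/65, mR=-192/65
obs B: pose=(6,-6,W) → sL=32/17, sR=160/13, mL=1776/221, mR=2304/221
sensor matrix S = [[80/13, 16/5], [32/17, 160/13]]; det S = 1001472/14365
solve [mL_A; mL_B] = S·[w00; w01] and [mR_A; mR_B] = S·[w10; w11]:
  w00 = 1, w01 = 1/2, w10 = -1, w11 = 1

1 1/2 -1 1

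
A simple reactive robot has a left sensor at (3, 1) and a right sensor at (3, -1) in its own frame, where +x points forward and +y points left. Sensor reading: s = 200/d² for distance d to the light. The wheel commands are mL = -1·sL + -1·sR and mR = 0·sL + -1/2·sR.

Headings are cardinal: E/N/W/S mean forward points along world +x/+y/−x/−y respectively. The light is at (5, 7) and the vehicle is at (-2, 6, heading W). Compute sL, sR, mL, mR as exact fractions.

left sensor world pos  = (-5, 5); dL² = 104
right sensor world pos = (-5, 7); dR² = 100
sL = 200/104 = 25/13
sR = 200/100 = 2
mL = -1·sL + -1·sR = -51/13
mR = 0·sL + -1/2·sR = -1

25/13 2 -51/13 -1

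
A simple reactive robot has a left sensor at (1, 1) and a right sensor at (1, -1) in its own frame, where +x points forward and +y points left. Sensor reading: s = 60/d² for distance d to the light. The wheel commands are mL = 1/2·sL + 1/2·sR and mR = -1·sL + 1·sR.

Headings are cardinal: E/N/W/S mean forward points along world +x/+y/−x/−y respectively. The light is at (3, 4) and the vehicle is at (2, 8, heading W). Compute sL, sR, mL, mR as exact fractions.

left sensor world pos  = (1, 7); dL² = 13
right sensor world pos = (1, 9); dR² = 29
sL = 60/13 = 60/13
sR = 60/29 = 60/29
mL = 1/2·sL + 1/2·sR = 1260/377
mR = -1·sL + 1·sR = -960/377

60/13 60/29 1260/377 -960/377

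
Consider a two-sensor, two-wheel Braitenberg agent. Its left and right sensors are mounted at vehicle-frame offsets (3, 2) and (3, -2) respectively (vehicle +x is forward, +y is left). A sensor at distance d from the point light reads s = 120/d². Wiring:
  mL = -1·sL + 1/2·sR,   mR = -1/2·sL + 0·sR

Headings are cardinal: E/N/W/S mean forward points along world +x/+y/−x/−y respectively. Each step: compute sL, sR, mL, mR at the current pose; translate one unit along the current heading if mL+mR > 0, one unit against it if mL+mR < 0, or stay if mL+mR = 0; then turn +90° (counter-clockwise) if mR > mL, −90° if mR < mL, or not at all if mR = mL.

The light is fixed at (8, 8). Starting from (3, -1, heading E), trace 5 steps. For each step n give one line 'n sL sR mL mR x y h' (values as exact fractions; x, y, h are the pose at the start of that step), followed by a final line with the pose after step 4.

0 120/53 24/25 -2364/1325 -60/53 3 -1 E
1 6/5 30/13 -3/65 -3/5 2 -1 N
2 120/73 40/51 -4660/3723 -60/73 2 -2 E
3 12/13 60/37 -54/481 -6/13 1 -2 N
4 120/97 24/37 -3276/3589 -60/97 1 -3 E
final 0 -3 N

n=0: pose=(3,-1,E); sL=120/53, sR=24/25; mL=-2364/1325, mR=-60/53; mL+mR=-3864/1325 → advance -1; mR−mL=864/1325 → turn +1·90°
n=1: pose=(2,-1,N); sL=6/5, sR=30/13; mL=-3/65, mR=-3/5; mL+mR=-42/65 → advance -1; mR−mL=-36/65 → turn -1·90°
n=2: pose=(2,-2,E); sL=120/73, sR=40/51; mL=-4660/3723, mR=-60/73; mL+mR=-7720/3723 → advance -1; mR−mL=1600/3723 → turn +1·90°
n=3: pose=(1,-2,N); sL=12/13, sR=60/37; mL=-54/481, mR=-6/13; mL+mR=-276/481 → advance -1; mR−mL=-168/481 → turn -1·90°
n=4: pose=(1,-3,E); sL=120/97, sR=24/37; mL=-3276/3589, mR=-60/97; mL+mR=-5496/3589 → advance -1; mR−mL=1056/3589 → turn +1·90°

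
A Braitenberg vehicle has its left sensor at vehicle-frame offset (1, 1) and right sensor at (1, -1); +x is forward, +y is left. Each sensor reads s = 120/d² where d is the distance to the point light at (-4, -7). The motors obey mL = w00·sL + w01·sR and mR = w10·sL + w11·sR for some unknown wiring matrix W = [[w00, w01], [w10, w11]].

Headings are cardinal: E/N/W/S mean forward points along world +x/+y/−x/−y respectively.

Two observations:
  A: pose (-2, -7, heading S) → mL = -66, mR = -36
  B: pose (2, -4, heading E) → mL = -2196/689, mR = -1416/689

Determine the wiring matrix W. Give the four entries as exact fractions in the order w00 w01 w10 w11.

-1/2 -1 -1/2 -1/2

obs A: pose=(-2,-7,S) → sL=12, sR=60, mL=-66, mR=-36
obs B: pose=(2,-4,E) → sL=24/13, sR=120/53, mL=-2196/689, mR=-1416/689
sensor matrix S = [[12, 60], [24/13, 120/53]]; det S = -57600/689
solve [mL_A; mL_B] = S·[w00; w01] and [mR_A; mR_B] = S·[w10; w11]:
  w00 = -1/2, w01 = -1, w10 = -1/2, w11 = -1/2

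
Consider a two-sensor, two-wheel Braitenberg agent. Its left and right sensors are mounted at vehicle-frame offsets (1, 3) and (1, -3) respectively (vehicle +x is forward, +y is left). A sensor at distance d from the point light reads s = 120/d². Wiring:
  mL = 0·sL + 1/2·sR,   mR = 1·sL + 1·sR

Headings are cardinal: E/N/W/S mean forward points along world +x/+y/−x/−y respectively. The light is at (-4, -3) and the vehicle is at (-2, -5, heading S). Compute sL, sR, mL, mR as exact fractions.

60/17 12 6 264/17

left sensor world pos  = (1, -6); dL² = 34
right sensor world pos = (-5, -6); dR² = 10
sL = 120/34 = 60/17
sR = 120/10 = 12
mL = 0·sL + 1/2·sR = 6
mR = 1·sL + 1·sR = 264/17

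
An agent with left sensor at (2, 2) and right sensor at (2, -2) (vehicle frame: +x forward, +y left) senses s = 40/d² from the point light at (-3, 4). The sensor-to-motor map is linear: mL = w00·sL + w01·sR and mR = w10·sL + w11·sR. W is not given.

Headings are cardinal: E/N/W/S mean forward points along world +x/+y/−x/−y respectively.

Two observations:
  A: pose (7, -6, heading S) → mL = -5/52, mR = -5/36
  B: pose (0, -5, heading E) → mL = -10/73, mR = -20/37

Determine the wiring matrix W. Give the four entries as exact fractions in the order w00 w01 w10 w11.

obs A: pose=(7,-6,S) → sL=5/36, sR=5/26, mL=-5/52, mR=-5/36
obs B: pose=(0,-5,E) → sL=20/37, sR=20/73, mL=-10/73, mR=-20/37
sensor matrix S = [[5/36, 5/26], [20/37, 20/73]]; det S = -20825/316017
solve [mL_A; mL_B] = S·[w00; w01] and [mR_A; mR_B] = S·[w10; w11]:
  w00 = 0, w01 = -1/2, w10 = -1, w11 = 0

0 -1/2 -1 0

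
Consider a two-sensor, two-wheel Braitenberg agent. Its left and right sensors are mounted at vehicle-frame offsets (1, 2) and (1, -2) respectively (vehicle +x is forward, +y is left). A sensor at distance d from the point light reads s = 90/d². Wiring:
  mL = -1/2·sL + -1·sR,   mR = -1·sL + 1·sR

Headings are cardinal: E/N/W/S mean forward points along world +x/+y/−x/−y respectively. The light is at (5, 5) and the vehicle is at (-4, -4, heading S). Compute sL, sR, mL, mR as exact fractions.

left sensor world pos  = (-2, -5); dL² = 149
right sensor world pos = (-6, -5); dR² = 221
sL = 90/149 = 90/149
sR = 90/221 = 90/221
mL = -1/2·sL + -1·sR = -23355/32929
mR = -1·sL + 1·sR = -6480/32929

90/149 90/221 -23355/32929 -6480/32929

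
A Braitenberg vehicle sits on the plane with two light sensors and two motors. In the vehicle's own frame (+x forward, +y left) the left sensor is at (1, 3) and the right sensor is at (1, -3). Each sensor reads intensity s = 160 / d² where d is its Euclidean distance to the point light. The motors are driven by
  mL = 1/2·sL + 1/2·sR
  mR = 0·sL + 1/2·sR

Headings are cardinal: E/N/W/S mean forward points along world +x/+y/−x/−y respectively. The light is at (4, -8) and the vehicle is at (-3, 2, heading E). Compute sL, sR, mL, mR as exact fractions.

32/41 32/17 928/697 16/17

left sensor world pos  = (-2, 5); dL² = 205
right sensor world pos = (-2, -1); dR² = 85
sL = 160/205 = 32/41
sR = 160/85 = 32/17
mL = 1/2·sL + 1/2·sR = 928/697
mR = 0·sL + 1/2·sR = 16/17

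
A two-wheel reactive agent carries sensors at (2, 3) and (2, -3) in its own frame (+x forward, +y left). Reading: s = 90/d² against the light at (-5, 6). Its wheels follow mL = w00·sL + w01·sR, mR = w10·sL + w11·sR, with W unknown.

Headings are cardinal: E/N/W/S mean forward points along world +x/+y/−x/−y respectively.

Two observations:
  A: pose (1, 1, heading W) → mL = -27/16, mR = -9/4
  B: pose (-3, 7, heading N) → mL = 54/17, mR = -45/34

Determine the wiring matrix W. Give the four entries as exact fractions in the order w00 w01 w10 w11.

obs A: pose=(1,1,W) → sL=9/8, sR=9/2, mL=-27/16, mR=-9/4
obs B: pose=(-3,7,N) → sL=9, sR=45/17, mL=54/17, mR=-45/34
sensor matrix S = [[9/8, 9/2], [9, 45/17]]; det S = -5103/136
solve [mL_A; mL_B] = S·[w00; w01] and [mR_A; mR_B] = S·[w10; w11]:
  w00 = 1/2, w01 = -1/2, w10 = 0, w11 = -1/2

1/2 -1/2 0 -1/2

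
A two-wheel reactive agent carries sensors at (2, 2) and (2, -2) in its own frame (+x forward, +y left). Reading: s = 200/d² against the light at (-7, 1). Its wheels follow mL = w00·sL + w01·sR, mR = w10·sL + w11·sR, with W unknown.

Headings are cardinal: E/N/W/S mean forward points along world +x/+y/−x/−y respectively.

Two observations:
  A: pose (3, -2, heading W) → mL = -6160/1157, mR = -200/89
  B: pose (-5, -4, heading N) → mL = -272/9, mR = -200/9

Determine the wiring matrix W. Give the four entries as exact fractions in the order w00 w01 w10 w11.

obs A: pose=(3,-2,W) → sL=200/89, sR=40/13, mL=-6160/1157, mR=-200/89
obs B: pose=(-5,-4,N) → sL=200/9, sR=8, mL=-272/9, mR=-200/9
sensor matrix S = [[200/89, 40/13], [200/9, 8]]; det S = -524800/10413
solve [mL_A; mL_B] = S·[w00; w01] and [mR_A; mR_B] = S·[w10; w11]:
  w00 = -1, w01 = -1, w10 = -1, w11 = 0

-1 -1 -1 0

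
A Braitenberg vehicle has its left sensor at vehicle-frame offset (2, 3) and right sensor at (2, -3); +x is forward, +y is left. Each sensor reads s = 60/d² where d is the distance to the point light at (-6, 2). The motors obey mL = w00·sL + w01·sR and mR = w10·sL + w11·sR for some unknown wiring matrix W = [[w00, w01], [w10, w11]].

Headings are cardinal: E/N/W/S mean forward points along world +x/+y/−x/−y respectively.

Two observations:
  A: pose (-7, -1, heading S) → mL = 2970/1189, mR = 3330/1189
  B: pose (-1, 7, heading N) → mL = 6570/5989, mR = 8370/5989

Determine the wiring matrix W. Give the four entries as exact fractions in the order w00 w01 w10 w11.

1/2 1 1 1/2

obs A: pose=(-7,-1,S) → sL=60/29, sR=60/41, mL=2970/1189, mR=3330/1189
obs B: pose=(-1,7,N) → sL=60/53, sR=60/113, mL=6570/5989, mR=8370/5989
sensor matrix S = [[60/29, 60/41], [60/53, 60/113]]; det S = -3974400/7120921
solve [mL_A; mL_B] = S·[w00; w01] and [mR_A; mR_B] = S·[w10; w11]:
  w00 = 1/2, w01 = 1, w10 = 1, w11 = 1/2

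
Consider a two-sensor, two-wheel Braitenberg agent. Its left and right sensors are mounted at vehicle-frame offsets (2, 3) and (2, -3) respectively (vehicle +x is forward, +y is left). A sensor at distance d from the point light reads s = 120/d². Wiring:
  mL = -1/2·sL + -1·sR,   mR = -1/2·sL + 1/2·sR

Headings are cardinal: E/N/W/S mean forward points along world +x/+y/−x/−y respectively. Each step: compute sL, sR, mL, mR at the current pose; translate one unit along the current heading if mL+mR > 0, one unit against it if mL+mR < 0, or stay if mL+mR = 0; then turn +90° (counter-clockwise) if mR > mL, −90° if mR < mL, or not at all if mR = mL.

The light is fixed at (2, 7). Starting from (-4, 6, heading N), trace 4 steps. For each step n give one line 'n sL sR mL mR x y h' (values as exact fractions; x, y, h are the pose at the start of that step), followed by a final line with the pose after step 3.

n=0: pose=(-4,6,N); sL=60/41, sR=12; mL=-522/41, mR=216/41; mL+mR=-306/41 → advance -1; mR−mL=18 → turn +1·90°
n=1: pose=(-4,5,W); sL=120/89, sR=24/13; mL=-2916/1157, mR=288/1157; mL+mR=-2628/1157 → advance -1; mR−mL=36/13 → turn +1·90°
n=2: pose=(-3,5,S); sL=6, sR=3/2; mL=-9/2, mR=-9/4; mL+mR=-27/4 → advance -1; mR−mL=9/4 → turn +1·90°
n=3: pose=(-3,6,E); sL=120/13, sR=24/5; mL=-612/65, mR=-144/65; mL+mR=-756/65 → advance -1; mR−mL=36/5 → turn +1·90°

0 60/41 12 -522/41 216/41 -4 6 N
1 120/89 24/13 -2916/1157 288/1157 -4 5 W
2 6 3/2 -9/2 -9/4 -3 5 S
3 120/13 24/5 -612/65 -144/65 -3 6 E
final -4 6 N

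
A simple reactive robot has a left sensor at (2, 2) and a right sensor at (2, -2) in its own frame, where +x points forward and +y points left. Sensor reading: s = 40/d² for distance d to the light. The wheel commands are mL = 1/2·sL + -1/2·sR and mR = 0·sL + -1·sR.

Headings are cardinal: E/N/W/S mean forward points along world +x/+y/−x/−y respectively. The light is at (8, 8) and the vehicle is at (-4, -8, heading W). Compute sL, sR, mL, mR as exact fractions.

1/13 5/49 -8/637 -5/49

left sensor world pos  = (-6, -10); dL² = 520
right sensor world pos = (-6, -6); dR² = 392
sL = 40/520 = 1/13
sR = 40/392 = 5/49
mL = 1/2·sL + -1/2·sR = -8/637
mR = 0·sL + -1·sR = -5/49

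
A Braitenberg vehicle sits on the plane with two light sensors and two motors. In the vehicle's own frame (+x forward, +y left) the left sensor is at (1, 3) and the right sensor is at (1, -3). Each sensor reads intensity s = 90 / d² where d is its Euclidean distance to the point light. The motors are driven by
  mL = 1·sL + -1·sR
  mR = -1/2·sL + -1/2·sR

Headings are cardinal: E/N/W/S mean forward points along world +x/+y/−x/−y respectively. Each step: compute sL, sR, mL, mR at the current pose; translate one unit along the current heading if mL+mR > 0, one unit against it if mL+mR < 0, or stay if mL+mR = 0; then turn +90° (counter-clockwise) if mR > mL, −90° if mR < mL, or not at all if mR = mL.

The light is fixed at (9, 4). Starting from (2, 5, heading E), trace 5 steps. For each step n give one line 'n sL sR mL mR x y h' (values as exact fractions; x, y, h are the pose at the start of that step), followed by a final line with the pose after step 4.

n=0: pose=(2,5,E); sL=45/26, sR=9/4; mL=-27/52, mR=-207/104; mL+mR=-261/104 → advance -1; mR−mL=-153/104 → turn -1·90°
n=1: pose=(1,5,S); sL=18/5, sR=90/121; mL=1728/605, mR=-1314/605; mL+mR=414/605 → advance +1; mR−mL=-3042/605 → turn -1·90°
n=2: pose=(1,4,W); sL=1, sR=1; mL=0, mR=-1; mL+mR=-1 → advance -1; mR−mL=-1 → turn -1·90°
n=3: pose=(2,4,N); sL=90/101, sR=90/17; mL=-7560/1717, mR=-5310/1717; mL+mR=-12870/1717 → advance -1; mR−mL=2250/1717 → turn +1·90°
n=4: pose=(2,3,W); sL=9/8, sR=45/34; mL=-27/136, mR=-333/272; mL+mR=-387/272 → advance -1; mR−mL=-279/272 → turn -1·90°

0 45/26 9/4 -27/52 -207/104 2 5 E
1 18/5 90/121 1728/605 -1314/605 1 5 S
2 1 1 0 -1 1 4 W
3 90/101 90/17 -7560/1717 -5310/1717 2 4 N
4 9/8 45/34 -27/136 -333/272 2 3 W
final 3 3 N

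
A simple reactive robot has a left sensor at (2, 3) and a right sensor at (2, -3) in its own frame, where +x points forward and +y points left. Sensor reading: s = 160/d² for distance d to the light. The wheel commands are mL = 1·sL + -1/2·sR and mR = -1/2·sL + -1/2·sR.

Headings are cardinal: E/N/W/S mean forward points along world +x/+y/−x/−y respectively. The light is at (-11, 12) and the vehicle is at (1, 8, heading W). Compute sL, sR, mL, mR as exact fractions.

left sensor world pos  = (-1, 5); dL² = 149
right sensor world pos = (-1, 11); dR² = 101
sL = 160/149 = 160/149
sR = 160/101 = 160/101
mL = 1·sL + -1/2·sR = 4240/15049
mR = -1/2·sL + -1/2·sR = -20000/15049

160/149 160/101 4240/15049 -20000/15049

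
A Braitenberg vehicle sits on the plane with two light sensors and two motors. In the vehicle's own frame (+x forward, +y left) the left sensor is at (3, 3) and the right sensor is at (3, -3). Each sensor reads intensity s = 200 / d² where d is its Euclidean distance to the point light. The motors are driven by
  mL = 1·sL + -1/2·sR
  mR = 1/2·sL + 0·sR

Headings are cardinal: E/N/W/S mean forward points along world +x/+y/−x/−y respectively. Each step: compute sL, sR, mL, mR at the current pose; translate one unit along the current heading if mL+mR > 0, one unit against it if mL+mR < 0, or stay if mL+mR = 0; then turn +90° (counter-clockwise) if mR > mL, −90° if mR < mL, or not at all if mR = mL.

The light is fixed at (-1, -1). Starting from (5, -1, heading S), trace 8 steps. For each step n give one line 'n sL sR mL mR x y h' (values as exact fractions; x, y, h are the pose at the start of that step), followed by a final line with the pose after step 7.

n=0: pose=(5,-1,S); sL=20/9, sR=100/9; mL=-10/3, mR=10/9; mL+mR=-20/9 → advance -1; mR−mL=40/9 → turn +1·90°
n=1: pose=(5,0,E); sL=200/97, sR=40/17; mL=1460/1649, mR=100/97; mL+mR=3160/1649 → advance +1; mR−mL=240/1649 → turn +1·90°
n=2: pose=(6,0,N); sL=25/4, sR=50/29; mL=625/116, mR=25/8; mL+mR=1975/232 → advance +1; mR−mL=-525/232 → turn -1·90°
n=3: pose=(6,1,E); sL=8/5, sR=200/101; mL=308/505, mR=4/5; mL+mR=712/505 → advance +1; mR−mL=96/505 → turn +1·90°
n=4: pose=(7,1,N); sL=4, sR=100/73; mL=242/73, mR=2; mL+mR=388/73 → advance +1; mR−mL=-96/73 → turn -1·90°
n=5: pose=(7,2,E); sL=200/157, sR=200/121; mL=8500/18997, mR=100/157; mL+mR=20600/18997 → advance +1; mR−mL=3600/18997 → turn +1·90°
n=6: pose=(8,2,N); sL=25/9, sR=10/9; mL=20/9, mR=25/18; mL+mR=65/18 → advance +1; mR−mL=-5/6 → turn -1·90°
n=7: pose=(8,3,E); sL=200/193, sR=40/29; mL=1940/5597, mR=100/193; mL+mR=4840/5597 → advance +1; mR−mL=960/5597 → turn +1·90°

0 20/9 100/9 -10/3 10/9 5 -1 S
1 200/97 40/17 1460/1649 100/97 5 0 E
2 25/4 50/29 625/116 25/8 6 0 N
3 8/5 200/101 308/505 4/5 6 1 E
4 4 100/73 242/73 2 7 1 N
5 200/157 200/121 8500/18997 100/157 7 2 E
6 25/9 10/9 20/9 25/18 8 2 N
7 200/193 40/29 1940/5597 100/193 8 3 E
final 9 3 N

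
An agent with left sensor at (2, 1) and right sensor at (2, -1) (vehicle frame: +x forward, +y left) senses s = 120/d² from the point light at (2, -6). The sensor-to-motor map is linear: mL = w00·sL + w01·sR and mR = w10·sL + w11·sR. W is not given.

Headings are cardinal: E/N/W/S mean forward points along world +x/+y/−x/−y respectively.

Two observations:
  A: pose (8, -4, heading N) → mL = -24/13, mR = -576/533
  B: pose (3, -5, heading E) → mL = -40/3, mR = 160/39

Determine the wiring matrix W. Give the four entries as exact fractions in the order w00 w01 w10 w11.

obs A: pose=(8,-4,N) → sL=120/41, sR=24/13, mL=-24/13, mR=-576/533
obs B: pose=(3,-5,E) → sL=120/13, sR=40/3, mL=-40/3, mR=160/39
sensor matrix S = [[120/41, 24/13], [120/13, 40/3]]; det S = 152320/6929
solve [mL_A; mL_B] = S·[w00; w01] and [mR_A; mR_B] = S·[w10; w11]:
  w00 = 0, w01 = -1, w10 = -1, w11 = 1

0 -1 -1 1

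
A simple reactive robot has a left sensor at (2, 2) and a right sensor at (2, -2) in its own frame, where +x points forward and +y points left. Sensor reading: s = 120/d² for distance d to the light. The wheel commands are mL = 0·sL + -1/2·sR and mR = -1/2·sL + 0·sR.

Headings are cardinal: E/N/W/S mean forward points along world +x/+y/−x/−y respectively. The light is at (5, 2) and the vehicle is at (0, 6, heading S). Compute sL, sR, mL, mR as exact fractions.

left sensor world pos  = (2, 4); dL² = 13
right sensor world pos = (-2, 4); dR² = 53
sL = 120/13 = 120/13
sR = 120/53 = 120/53
mL = 0·sL + -1/2·sR = -60/53
mR = -1/2·sL + 0·sR = -60/13

120/13 120/53 -60/53 -60/13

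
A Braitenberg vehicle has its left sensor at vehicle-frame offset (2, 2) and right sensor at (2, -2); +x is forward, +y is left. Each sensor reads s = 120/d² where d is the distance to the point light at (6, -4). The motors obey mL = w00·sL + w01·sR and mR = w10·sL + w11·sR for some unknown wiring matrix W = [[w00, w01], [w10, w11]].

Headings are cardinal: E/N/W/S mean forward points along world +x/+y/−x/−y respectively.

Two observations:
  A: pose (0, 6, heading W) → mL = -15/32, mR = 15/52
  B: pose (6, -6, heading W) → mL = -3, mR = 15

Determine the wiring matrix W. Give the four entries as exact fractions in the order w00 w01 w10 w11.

obs A: pose=(0,6,W) → sL=15/16, sR=15/26, mL=-15/32, mR=15/52
obs B: pose=(6,-6,W) → sL=6, sR=30, mL=-3, mR=15
sensor matrix S = [[15/16, 15/26], [6, 30]]; det S = 2565/104
solve [mL_A; mL_B] = S·[w00; w01] and [mR_A; mR_B] = S·[w10; w11]:
  w00 = -1/2, w01 = 0, w10 = 0, w11 = 1/2

-1/2 0 0 1/2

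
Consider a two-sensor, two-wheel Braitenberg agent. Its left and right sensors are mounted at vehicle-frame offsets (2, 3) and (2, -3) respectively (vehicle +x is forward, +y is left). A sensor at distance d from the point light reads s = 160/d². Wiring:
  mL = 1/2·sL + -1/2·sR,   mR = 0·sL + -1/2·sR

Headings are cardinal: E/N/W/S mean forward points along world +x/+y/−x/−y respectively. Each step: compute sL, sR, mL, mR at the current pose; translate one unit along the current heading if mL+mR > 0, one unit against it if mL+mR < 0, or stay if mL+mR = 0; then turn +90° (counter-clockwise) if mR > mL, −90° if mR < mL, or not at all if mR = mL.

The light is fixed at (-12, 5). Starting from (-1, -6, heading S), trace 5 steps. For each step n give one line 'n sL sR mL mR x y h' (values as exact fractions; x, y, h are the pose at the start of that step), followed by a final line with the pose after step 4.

0 32/73 160/233 -2112/17009 -80/233 -1 -6 S
1 16/25 16/13 -96/325 -8/13 -1 -5 W
2 32/29 160/289 2304/8381 -80/289 0 -5 N
3 8/13 20/49 66/637 -10/49 0 -6 E
4 32/73 160/233 -2112/17009 -80/233 -1 -6 S
final -1 -5 W

n=0: pose=(-1,-6,S); sL=32/73, sR=160/233; mL=-2112/17009, mR=-80/233; mL+mR=-7952/17009 → advance -1; mR−mL=-16/73 → turn -1·90°
n=1: pose=(-1,-5,W); sL=16/25, sR=16/13; mL=-96/325, mR=-8/13; mL+mR=-296/325 → advance -1; mR−mL=-8/25 → turn -1·90°
n=2: pose=(0,-5,N); sL=32/29, sR=160/289; mL=2304/8381, mR=-80/289; mL+mR=-16/8381 → advance -1; mR−mL=-16/29 → turn -1·90°
n=3: pose=(0,-6,E); sL=8/13, sR=20/49; mL=66/637, mR=-10/49; mL+mR=-64/637 → advance -1; mR−mL=-4/13 → turn -1·90°
n=4: pose=(-1,-6,S); sL=32/73, sR=160/233; mL=-2112/17009, mR=-80/233; mL+mR=-7952/17009 → advance -1; mR−mL=-16/73 → turn -1·90°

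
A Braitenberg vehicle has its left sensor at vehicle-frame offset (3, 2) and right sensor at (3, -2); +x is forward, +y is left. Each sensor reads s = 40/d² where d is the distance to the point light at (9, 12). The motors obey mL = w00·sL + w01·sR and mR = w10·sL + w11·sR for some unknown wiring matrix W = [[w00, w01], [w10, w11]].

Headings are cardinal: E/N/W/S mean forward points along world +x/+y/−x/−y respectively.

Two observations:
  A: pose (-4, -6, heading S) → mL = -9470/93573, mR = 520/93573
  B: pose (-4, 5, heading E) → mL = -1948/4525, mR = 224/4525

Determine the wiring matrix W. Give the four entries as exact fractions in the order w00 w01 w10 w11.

obs A: pose=(-4,-6,S) → sL=20/281, sR=20/333, mL=-9470/93573, mR=520/93573
obs B: pose=(-4,5,E) → sL=8/25, sR=40/181, mL=-1948/4525, mR=224/4525
sensor matrix S = [[20/281, 20/333], [8/25, 40/181]]; det S = -295552/84683565
solve [mL_A; mL_B] = S·[w00; w01] and [mR_A; mR_B] = S·[w10; w11]:
  w00 = -1, w01 = -1/2, w10 = 1/2, w11 = -1/2

-1 -1/2 1/2 -1/2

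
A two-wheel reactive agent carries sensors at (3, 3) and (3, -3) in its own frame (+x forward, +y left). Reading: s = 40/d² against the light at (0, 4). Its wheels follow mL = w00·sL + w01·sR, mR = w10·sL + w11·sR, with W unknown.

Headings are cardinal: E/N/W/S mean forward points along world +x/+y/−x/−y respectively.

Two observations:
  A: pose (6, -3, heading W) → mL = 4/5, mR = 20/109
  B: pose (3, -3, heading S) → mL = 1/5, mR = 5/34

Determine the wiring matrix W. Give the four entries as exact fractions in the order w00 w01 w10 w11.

0 1/2 1/2 0

obs A: pose=(6,-3,W) → sL=40/109, sR=8/5, mL=4/5, mR=20/109
obs B: pose=(3,-3,S) → sL=5/17, sR=2/5, mL=1/5, mR=5/34
sensor matrix S = [[40/109, 8/5], [5/17, 2/5]]; det S = -600/1853
solve [mL_A; mL_B] = S·[w00; w01] and [mR_A; mR_B] = S·[w10; w11]:
  w00 = 0, w01 = 1/2, w10 = 1/2, w11 = 0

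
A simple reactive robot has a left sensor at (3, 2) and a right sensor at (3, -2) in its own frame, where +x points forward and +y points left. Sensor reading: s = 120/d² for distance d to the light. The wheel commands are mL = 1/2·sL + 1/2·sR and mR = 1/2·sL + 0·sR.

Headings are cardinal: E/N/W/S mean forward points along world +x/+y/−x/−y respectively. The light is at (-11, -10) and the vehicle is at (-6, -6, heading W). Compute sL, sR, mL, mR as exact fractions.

15 3 9 15/2

left sensor world pos  = (-9, -8); dL² = 8
right sensor world pos = (-9, -4); dR² = 40
sL = 120/8 = 15
sR = 120/40 = 3
mL = 1/2·sL + 1/2·sR = 9
mR = 1/2·sL + 0·sR = 15/2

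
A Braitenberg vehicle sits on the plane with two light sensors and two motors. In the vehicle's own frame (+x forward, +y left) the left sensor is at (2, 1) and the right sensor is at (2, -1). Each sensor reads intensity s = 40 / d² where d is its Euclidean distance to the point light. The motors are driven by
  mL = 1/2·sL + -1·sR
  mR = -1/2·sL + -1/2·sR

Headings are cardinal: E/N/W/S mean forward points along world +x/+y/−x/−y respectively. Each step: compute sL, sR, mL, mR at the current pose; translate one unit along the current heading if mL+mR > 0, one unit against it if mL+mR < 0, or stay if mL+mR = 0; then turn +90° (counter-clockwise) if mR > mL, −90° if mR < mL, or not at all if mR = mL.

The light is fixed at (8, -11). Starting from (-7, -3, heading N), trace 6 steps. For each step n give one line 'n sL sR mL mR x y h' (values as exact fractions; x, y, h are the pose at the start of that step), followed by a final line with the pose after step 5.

0 10/89 5/37 -260/3293 -815/6586 -7 -3 N
1 40/233 8/41 -1044/9553 -1752/9553 -7 -4 E
2 4/25 20/157 -186/3925 -564/3925 -8 -4 S
3 40/373 8/81 -1364/30213 -3112/30213 -8 -3 W
4 10/89 5/37 -260/3293 -815/6586 -7 -3 N
5 40/233 8/41 -1044/9553 -1752/9553 -7 -4 E
final -8 -4 S

n=0: pose=(-7,-3,N); sL=10/89, sR=5/37; mL=-260/3293, mR=-815/6586; mL+mR=-15/74 → advance -1; mR−mL=-295/6586 → turn -1·90°
n=1: pose=(-7,-4,E); sL=40/233, sR=8/41; mL=-1044/9553, mR=-1752/9553; mL+mR=-12/41 → advance -1; mR−mL=-708/9553 → turn -1·90°
n=2: pose=(-8,-4,S); sL=4/25, sR=20/157; mL=-186/3925, mR=-564/3925; mL+mR=-30/157 → advance -1; mR−mL=-378/3925 → turn -1·90°
n=3: pose=(-8,-3,W); sL=40/373, sR=8/81; mL=-1364/30213, mR=-3112/30213; mL+mR=-4/27 → advance -1; mR−mL=-1748/30213 → turn -1·90°
n=4: pose=(-7,-3,N); sL=10/89, sR=5/37; mL=-260/3293, mR=-815/6586; mL+mR=-15/74 → advance -1; mR−mL=-295/6586 → turn -1·90°
n=5: pose=(-7,-4,E); sL=40/233, sR=8/41; mL=-1044/9553, mR=-1752/9553; mL+mR=-12/41 → advance -1; mR−mL=-708/9553 → turn -1·90°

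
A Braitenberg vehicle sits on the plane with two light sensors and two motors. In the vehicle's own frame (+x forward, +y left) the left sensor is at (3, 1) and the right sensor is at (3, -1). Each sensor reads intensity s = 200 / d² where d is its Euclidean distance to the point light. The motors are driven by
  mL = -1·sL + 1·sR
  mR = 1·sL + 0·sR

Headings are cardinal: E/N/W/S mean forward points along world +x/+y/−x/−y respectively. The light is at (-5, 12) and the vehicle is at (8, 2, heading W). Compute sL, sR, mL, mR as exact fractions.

left sensor world pos  = (5, 1); dL² = 221
right sensor world pos = (5, 3); dR² = 181
sL = 200/221 = 200/221
sR = 200/181 = 200/181
mL = -1·sL + 1·sR = 8000/40001
mR = 1·sL + 0·sR = 200/221

200/221 200/181 8000/40001 200/221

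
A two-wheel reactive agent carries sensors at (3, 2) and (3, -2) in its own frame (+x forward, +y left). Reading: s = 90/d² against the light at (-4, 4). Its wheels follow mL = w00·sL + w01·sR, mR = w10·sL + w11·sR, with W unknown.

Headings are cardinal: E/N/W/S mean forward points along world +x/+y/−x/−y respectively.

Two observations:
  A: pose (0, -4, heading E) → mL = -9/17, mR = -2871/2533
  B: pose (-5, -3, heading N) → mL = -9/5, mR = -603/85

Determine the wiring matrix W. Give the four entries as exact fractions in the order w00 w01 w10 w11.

-1/2 0 -1/2 -1

obs A: pose=(0,-4,E) → sL=18/17, sR=90/149, mL=-9/17, mR=-2871/2533
obs B: pose=(-5,-3,N) → sL=18/5, sR=90/17, mL=-9/5, mR=-603/85
sensor matrix S = [[18/17, 90/149], [18/5, 90/17]]; det S = 147744/43061
solve [mL_A; mL_B] = S·[w00; w01] and [mR_A; mR_B] = S·[w10; w11]:
  w00 = -1/2, w01 = 0, w10 = -1/2, w11 = -1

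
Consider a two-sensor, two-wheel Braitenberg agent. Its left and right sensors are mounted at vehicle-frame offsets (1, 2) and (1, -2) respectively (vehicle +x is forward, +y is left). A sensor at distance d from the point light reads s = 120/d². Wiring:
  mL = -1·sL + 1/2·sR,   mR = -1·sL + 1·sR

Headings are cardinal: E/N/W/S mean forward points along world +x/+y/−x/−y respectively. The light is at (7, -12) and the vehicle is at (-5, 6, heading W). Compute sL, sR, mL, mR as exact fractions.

left sensor world pos  = (-6, 4); dL² = 425
right sensor world pos = (-6, 8); dR² = 569
sL = 120/425 = 24/85
sR = 120/569 = 120/569
mL = -1·sL + 1/2·sR = -8556/48365
mR = -1·sL + 1·sR = -3456/48365

24/85 120/569 -8556/48365 -3456/48365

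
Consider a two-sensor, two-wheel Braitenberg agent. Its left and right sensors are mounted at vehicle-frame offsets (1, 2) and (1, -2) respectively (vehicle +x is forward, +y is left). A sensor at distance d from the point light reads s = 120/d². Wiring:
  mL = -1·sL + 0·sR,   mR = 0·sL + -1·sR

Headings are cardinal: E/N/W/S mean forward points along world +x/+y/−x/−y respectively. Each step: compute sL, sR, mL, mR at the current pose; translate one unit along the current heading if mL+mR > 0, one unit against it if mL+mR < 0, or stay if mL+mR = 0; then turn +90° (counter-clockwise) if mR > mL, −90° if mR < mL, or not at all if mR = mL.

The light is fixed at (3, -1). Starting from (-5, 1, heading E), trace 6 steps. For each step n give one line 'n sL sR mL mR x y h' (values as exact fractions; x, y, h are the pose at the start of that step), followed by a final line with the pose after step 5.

0 24/13 120/49 -24/13 -120/49 -5 1 E
1 12/5 60/61 -12/5 -60/61 -6 1 S
2 120/89 24/13 -120/89 -24/13 -6 2 E
3 30/17 30/37 -30/17 -30/37 -7 2 S
4 40/39 24/17 -40/39 -24/17 -7 3 E
5 4/3 60/89 -4/3 -60/89 -8 3 S
final -8 4 E

n=0: pose=(-5,1,E); sL=24/13, sR=120/49; mL=-24/13, mR=-120/49; mL+mR=-2736/637 → advance -1; mR−mL=-384/637 → turn -1·90°
n=1: pose=(-6,1,S); sL=12/5, sR=60/61; mL=-12/5, mR=-60/61; mL+mR=-1032/305 → advance -1; mR−mL=432/305 → turn +1·90°
n=2: pose=(-6,2,E); sL=120/89, sR=24/13; mL=-120/89, mR=-24/13; mL+mR=-3696/1157 → advance -1; mR−mL=-576/1157 → turn -1·90°
n=3: pose=(-7,2,S); sL=30/17, sR=30/37; mL=-30/17, mR=-30/37; mL+mR=-1620/629 → advance -1; mR−mL=600/629 → turn +1·90°
n=4: pose=(-7,3,E); sL=40/39, sR=24/17; mL=-40/39, mR=-24/17; mL+mR=-1616/663 → advance -1; mR−mL=-256/663 → turn -1·90°
n=5: pose=(-8,3,S); sL=4/3, sR=60/89; mL=-4/3, mR=-60/89; mL+mR=-536/267 → advance -1; mR−mL=176/267 → turn +1·90°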